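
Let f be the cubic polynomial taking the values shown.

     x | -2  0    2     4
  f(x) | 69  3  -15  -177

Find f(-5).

678

Write f(x) = ax^3 + bx^2 + cx + d. Substituting each data point gives a linear system:
  -8a + 4b - 2c + d = 69
  d = 3
  8a + 4b + 2c + d = -15
  64a + 16b + 4c + d = -177
Solving the system yields a = -4, b = 6, c = -5, d = 3.
So f(x) = -4x³ + 6x² - 5x + 3.
Then f(-5) = 678.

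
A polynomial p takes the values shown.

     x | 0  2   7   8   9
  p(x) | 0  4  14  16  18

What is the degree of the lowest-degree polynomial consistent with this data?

Divided differences on the nodes 0, 2, 7, 8, 9:
  order 0: 0  4  14  16  18
  order 1: 2  2  2  2
  order 2: 0  0  0
  order 3: 0  0
  order 4: 0
The order-1 divided differences are all 2 (nonzero) and every higher order vanishes, so the data lies on a polynomial of degree exactly 1.

1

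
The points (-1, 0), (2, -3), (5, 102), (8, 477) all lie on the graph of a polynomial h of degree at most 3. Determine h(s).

Using the Lagrange interpolation formula with nodes -1, 2, 5, 8:
  L_0(s) = (s - 2)(s - 5)(s - 8) / -162
  L_1(s) = (s + 1)(s - 5)(s - 8) / 54
  L_2(s) = (s + 1)(s - 2)(s - 8) / -54
  L_3(s) = (s + 1)(s - 2)(s - 5) / 162
Then h(s) = 0·L_0(s) - 3·L_1(s) + 102·L_2(s) + 477·L_3(s).
Expanding and collecting terms gives h(s) = s^3 - 4s - 3.
Check: h(8) = 477. ✓

h(s) = s^3 - 4s - 3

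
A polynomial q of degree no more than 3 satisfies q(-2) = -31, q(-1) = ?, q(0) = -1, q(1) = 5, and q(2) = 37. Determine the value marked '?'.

-5

On equispaced nodes a degree-3 polynomial has vanishing fourth forward difference, so
  q(-2) - 4·q(-1) + 6·q(0) - 4·q(1) + q(2) = 0.
Substituting the known values and solving for q(-1):
  -4·q(-1) = 20
  q(-1) = -5.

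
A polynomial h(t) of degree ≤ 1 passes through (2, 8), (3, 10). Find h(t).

Write h(t) = at + b. Substituting each data point gives a linear system:
  2a + b = 8
  3a + b = 10
Solving the system yields a = 2, b = 4.
So h(t) = 2t + 4.
Check: h(2) = 8. ✓

h(t) = 2t + 4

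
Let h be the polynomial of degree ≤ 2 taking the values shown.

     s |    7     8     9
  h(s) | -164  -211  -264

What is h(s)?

h(s) = -3s^2 - 2s - 3

Using the Lagrange interpolation formula with nodes 7, 8, 9:
  L_0(s) = (s - 8)(s - 9) / 2
  L_1(s) = (s - 7)(s - 9) / -1
  L_2(s) = (s - 7)(s - 8) / 2
Then h(s) = -164·L_0(s) - 211·L_1(s) - 264·L_2(s).
Expanding and collecting terms gives h(s) = -3s^2 - 2s - 3.
Check: h(7) = -164. ✓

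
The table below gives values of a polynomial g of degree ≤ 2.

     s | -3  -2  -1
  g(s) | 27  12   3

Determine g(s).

g(s) = 3s^2

Using the Lagrange interpolation formula with nodes -3, -2, -1:
  L_0(s) = (s + 2)(s + 1) / 2
  L_1(s) = (s + 3)(s + 1) / -1
  L_2(s) = (s + 3)(s + 2) / 2
Then g(s) = 27·L_0(s) + 12·L_1(s) + 3·L_2(s).
Expanding and collecting terms gives g(s) = 3s².
Check: g(-2) = 12. ✓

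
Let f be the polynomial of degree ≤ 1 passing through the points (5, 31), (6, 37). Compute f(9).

Write f(n) = an + b. Substituting each data point gives a linear system:
  5a + b = 31
  6a + b = 37
Solving the system yields a = 6, b = 1.
So f(n) = 6n + 1.
Then f(9) = 55.

55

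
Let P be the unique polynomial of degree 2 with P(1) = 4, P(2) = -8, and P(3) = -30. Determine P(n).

Using the Lagrange interpolation formula with nodes 1, 2, 3:
  L_0(n) = (n - 2)(n - 3) / 2
  L_1(n) = (n - 1)(n - 3) / -1
  L_2(n) = (n - 1)(n - 2) / 2
Then P(n) = 4·L_0(n) - 8·L_1(n) - 30·L_2(n).
Expanding and collecting terms gives P(n) = -5n² + 3n + 6.
Check: P(1) = 4. ✓

P(n) = -5n^2 + 3n + 6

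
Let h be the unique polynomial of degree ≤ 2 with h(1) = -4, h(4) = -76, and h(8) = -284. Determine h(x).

Using the Lagrange interpolation formula with nodes 1, 4, 8:
  L_0(x) = (x - 4)(x - 8) / 21
  L_1(x) = (x - 1)(x - 8) / -12
  L_2(x) = (x - 1)(x - 4) / 28
Then h(x) = -4·L_0(x) - 76·L_1(x) - 284·L_2(x).
Expanding and collecting terms gives h(x) = -4x^2 - 4x + 4.
Check: h(4) = -76. ✓

h(x) = -4x^2 - 4x + 4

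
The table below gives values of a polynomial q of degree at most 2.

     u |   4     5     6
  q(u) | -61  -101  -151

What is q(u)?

Write q(u) = au^2 + bu + c. Substituting each data point gives a linear system:
  16a + 4b + c = -61
  25a + 5b + c = -101
  36a + 6b + c = -151
Solving the system yields a = -5, b = 5, c = -1.
So q(u) = -5u² + 5u - 1.
Check: q(4) = -61. ✓

q(u) = -5u^2 + 5u - 1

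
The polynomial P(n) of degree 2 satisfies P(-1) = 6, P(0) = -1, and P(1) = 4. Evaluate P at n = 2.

21

Using the Lagrange interpolation formula with nodes -1, 0, 1:
  L_0(n) = n(n - 1) / 2
  L_1(n) = (n + 1)(n - 1) / -1
  L_2(n) = (n + 1)n / 2
Then P(n) = 6·L_0(n) - 1·L_1(n) + 4·L_2(n).
Expanding and collecting terms gives P(n) = 6n^2 - n - 1.
Evaluating at n = 2: P(2) = 21.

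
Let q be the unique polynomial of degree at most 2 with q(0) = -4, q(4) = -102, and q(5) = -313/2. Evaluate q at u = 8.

-392

Write q(u) = au^2 + bu + c. Substituting each data point gives a linear system:
  c = -4
  16a + 4b + c = -102
  25a + 5b + c = -313/2
Solving the system yields a = -6, b = -1/2, c = -4.
So q(u) = -6u² - (1/2)u - 4.
Then q(8) = -392.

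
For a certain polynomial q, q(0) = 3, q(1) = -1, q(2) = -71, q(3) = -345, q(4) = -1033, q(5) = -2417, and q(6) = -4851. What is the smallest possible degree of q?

4

Forward differences of the values at s = 0, 1, 2, 3, 4, 5, 6:
  q  : 3  -1  -71  -345  -1033  -2417  -4851
  Δ  : -4  -70  -274  -688  -1384  -2434
  Δ^2: -66  -204  -414  -696  -1050
  Δ^3: -138  -210  -282  -354
  Δ^4: -72  -72  -72
  Δ^5: 0  0
  Δ^6: 0
The fourth differences are constant (-72) and nonzero, while all higher differences vanish, so the minimal degree is 4.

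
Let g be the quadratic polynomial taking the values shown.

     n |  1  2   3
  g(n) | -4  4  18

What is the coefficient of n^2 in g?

3

Write g(n) = an^2 + bn + c. Substituting each data point gives a linear system:
  a + b + c = -4
  4a + 2b + c = 4
  9a + 3b + c = 18
Solving the system yields a = 3, b = -1, c = -6.
So g(n) = 3n² - n - 6.
The leading coefficient is 3.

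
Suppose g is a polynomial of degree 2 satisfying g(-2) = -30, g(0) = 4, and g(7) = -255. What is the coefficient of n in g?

5

Write g(n) = an^2 + bn + c. Substituting each data point gives a linear system:
  4a - 2b + c = -30
  c = 4
  49a + 7b + c = -255
Solving the system yields a = -6, b = 5, c = 4.
So g(n) = -6n^2 + 5n + 4.
The coefficient of n is 5.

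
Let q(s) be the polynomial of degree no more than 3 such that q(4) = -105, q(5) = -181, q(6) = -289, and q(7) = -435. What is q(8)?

-625

Write q(s) = as^3 + bs^2 + cs + d. Substituting each data point gives a linear system:
  64a + 16b + 4c + d = -105
  125a + 25b + 5c + d = -181
  216a + 36b + 6c + d = -289
  343a + 49b + 7c + d = -435
Solving the system yields a = -1, b = -1, c = -6, d = -1.
So q(s) = -s^3 - s^2 - 6s - 1.
Then q(8) = -625.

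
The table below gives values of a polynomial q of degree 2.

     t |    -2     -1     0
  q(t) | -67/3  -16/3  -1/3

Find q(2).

Write q(t) = at^2 + bt + c. Substituting each data point gives a linear system:
  4a - 2b + c = -67/3
  a - b + c = -16/3
  c = -1/3
Solving the system yields a = -6, b = -1, c = -1/3.
So q(t) = -6t^2 - t - 1/3.
Then q(2) = -79/3.

-79/3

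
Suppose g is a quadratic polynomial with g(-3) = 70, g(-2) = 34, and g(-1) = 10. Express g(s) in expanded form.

g(s) = 6s^2 - 6s - 2

Using the Lagrange interpolation formula with nodes -3, -2, -1:
  L_0(s) = (s + 2)(s + 1) / 2
  L_1(s) = (s + 3)(s + 1) / -1
  L_2(s) = (s + 3)(s + 2) / 2
Then g(s) = 70·L_0(s) + 34·L_1(s) + 10·L_2(s).
Expanding and collecting terms gives g(s) = 6s^2 - 6s - 2.
Check: g(-1) = 10. ✓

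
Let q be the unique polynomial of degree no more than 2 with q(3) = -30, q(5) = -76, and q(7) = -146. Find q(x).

q(x) = -3x^2 + x - 6

Using the Lagrange interpolation formula with nodes 3, 5, 7:
  L_0(x) = (x - 5)(x - 7) / 8
  L_1(x) = (x - 3)(x - 7) / -4
  L_2(x) = (x - 3)(x - 5) / 8
Then q(x) = -30·L_0(x) - 76·L_1(x) - 146·L_2(x).
Expanding and collecting terms gives q(x) = -3x² + x - 6.
Check: q(7) = -146. ✓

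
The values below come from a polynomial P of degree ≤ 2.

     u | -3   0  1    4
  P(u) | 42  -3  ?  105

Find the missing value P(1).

The 3 known points determine the degree-2 polynomial uniquely.
Write P(u) = au^2 + bu + c. Substituting each data point gives a linear system:
  9a - 3b + c = 42
  c = -3
  16a + 4b + c = 105
Solving the system yields a = 6, b = 3, c = -3.
So P(u) = 6u^2 + 3u - 3.
Then P(1) = 6.

6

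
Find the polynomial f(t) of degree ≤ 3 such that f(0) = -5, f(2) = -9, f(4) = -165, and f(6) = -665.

Write f(t) = at^3 + bt^2 + ct + d. Substituting each data point gives a linear system:
  d = -5
  8a + 4b + 2c + d = -9
  64a + 16b + 4c + d = -165
  216a + 36b + 6c + d = -665
Solving the system yields a = -4, b = 5, c = 4, d = -5.
So f(t) = -4t^3 + 5t^2 + 4t - 5.
Check: f(2) = -9. ✓

f(t) = -4t^3 + 5t^2 + 4t - 5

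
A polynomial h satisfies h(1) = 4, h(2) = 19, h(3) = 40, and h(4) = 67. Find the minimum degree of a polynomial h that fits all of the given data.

Forward differences of the values at x = 1, 2, 3, 4:
  h  : 4  19  40  67
  Δ  : 15  21  27
  Δ^2: 6  6
  Δ^3: 0
The second differences are constant (6) and nonzero, while all higher differences vanish, so the minimal degree is 2.

2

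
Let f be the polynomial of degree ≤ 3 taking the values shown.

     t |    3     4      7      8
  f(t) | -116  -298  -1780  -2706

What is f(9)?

Write f(t) = at^3 + bt^2 + ct + d. Substituting each data point gives a linear system:
  27a + 9b + 3c + d = -116
  64a + 16b + 4c + d = -298
  343a + 49b + 7c + d = -1780
  512a + 64b + 8c + d = -2706
Solving the system yields a = -6, b = 6, c = -2, d = -2.
So f(t) = -6t^3 + 6t^2 - 2t - 2.
Then f(9) = -3908.

-3908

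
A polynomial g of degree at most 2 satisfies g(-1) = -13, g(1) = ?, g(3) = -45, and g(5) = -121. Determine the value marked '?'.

On equispaced nodes a degree-2 polynomial has vanishing third forward difference, so
  - g(-1) + 3·g(1) - 3·g(3) + g(5) = 0.
Substituting the known values and solving for g(1):
  3·g(1) = -27
  g(1) = -9.

-9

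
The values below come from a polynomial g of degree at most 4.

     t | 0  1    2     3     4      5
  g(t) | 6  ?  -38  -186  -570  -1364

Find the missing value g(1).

On equispaced nodes a degree-4 polynomial has vanishing fifth forward difference, so
  - g(0) + 5·g(1) - 10·g(2) + 10·g(3) - 5·g(4) + g(5) = 0.
Substituting the known values and solving for g(1):
  5·g(1) = 0
  g(1) = 0.

0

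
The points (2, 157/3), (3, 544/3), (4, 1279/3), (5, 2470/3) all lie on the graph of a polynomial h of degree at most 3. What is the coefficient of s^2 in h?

4

Write h(s) = as^3 + bs^2 + cs + d. Substituting each data point gives a linear system:
  8a + 4b + 2c + d = 157/3
  27a + 9b + 3c + d = 544/3
  64a + 16b + 4c + d = 1279/3
  125a + 25b + 5c + d = 2470/3
Solving the system yields a = 6, b = 4, c = -5, d = -5/3.
So h(s) = 6s³ + 4s² - 5s - 5/3.
The coefficient of s^2 is 4.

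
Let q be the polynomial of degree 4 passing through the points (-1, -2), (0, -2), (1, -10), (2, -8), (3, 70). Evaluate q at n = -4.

490

Forward differences of the values at n = -1, 0, 1, 2, 3:
  q  : -2  -2  -10  -8  70
  Δ  : 0  -8  2  78
  Δ^2: -8  10  76
  Δ^3: 18  66
  Δ^4: 48
The fourth differences are constant, confirming degree 4.
Interpolating (Newton forward form) and evaluating at n = -4 gives q(-4) = 490.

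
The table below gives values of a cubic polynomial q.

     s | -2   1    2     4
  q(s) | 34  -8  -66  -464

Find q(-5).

634

Using the Lagrange interpolation formula with nodes -2, 1, 2, 4:
  L_0(s) = (s - 1)(s - 2)(s - 4) / -72
  L_1(s) = (s + 2)(s - 2)(s - 4) / 9
  L_2(s) = (s + 2)(s - 1)(s - 4) / -8
  L_3(s) = (s + 2)(s - 1)(s - 2) / 36
Then q(s) = 34·L_0(s) - 8·L_1(s) - 66·L_2(s) - 464·L_3(s).
Expanding and collecting terms gives q(s) = -6s^3 - 5s^2 - s + 4.
Evaluating at s = -5: q(-5) = 634.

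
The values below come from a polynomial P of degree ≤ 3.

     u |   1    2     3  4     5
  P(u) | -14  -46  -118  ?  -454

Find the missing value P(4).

-248

The 4 known points determine the degree-3 polynomial uniquely.
Write P(u) = au^3 + bu^2 + cu + d. Substituting each data point gives a linear system:
  a + b + c + d = -14
  8a + 4b + 2c + d = -46
  27a + 9b + 3c + d = -118
  125a + 25b + 5c + d = -454
Solving the system yields a = -3, b = -2, c = -5, d = -4.
So P(u) = -3u^3 - 2u^2 - 5u - 4.
Then P(4) = -248.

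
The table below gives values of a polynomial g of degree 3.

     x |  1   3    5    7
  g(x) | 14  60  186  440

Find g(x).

g(x) = x^3 + x^2 + 6x + 6

Using the Lagrange interpolation formula with nodes 1, 3, 5, 7:
  L_0(x) = (x - 3)(x - 5)(x - 7) / -48
  L_1(x) = (x - 1)(x - 5)(x - 7) / 16
  L_2(x) = (x - 1)(x - 3)(x - 7) / -16
  L_3(x) = (x - 1)(x - 3)(x - 5) / 48
Then g(x) = 14·L_0(x) + 60·L_1(x) + 186·L_2(x) + 440·L_3(x).
Expanding and collecting terms gives g(x) = x³ + x² + 6x + 6.
Check: g(7) = 440. ✓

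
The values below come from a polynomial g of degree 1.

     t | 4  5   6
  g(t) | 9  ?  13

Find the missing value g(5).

The 2 known points determine the degree-1 polynomial uniquely.
Write g(t) = at + b. Substituting each data point gives a linear system:
  4a + b = 9
  6a + b = 13
Solving the system yields a = 2, b = 1.
So g(t) = 2t + 1.
Then g(5) = 11.

11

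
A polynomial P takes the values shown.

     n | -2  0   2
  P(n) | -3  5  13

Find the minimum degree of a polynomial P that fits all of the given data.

1

Forward differences of the values at n = -2, 0, 2:
  P  : -3  5  13
  Δ  : 8  8
  Δ^2: 0
The first differences are constant (8) and nonzero, while all higher differences vanish, so the minimal degree is 1.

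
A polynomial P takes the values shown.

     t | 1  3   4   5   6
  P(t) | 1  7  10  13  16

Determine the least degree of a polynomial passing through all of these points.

1

Divided differences on the nodes 1, 3, 4, 5, 6:
  order 0: 1  7  10  13  16
  order 1: 3  3  3  3
  order 2: 0  0  0
  order 3: 0  0
  order 4: 0
The order-1 divided differences are all 3 (nonzero) and every higher order vanishes, so the data lies on a polynomial of degree exactly 1.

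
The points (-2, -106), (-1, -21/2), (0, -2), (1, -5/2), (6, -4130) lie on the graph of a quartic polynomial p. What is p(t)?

p(t) = -4t^4 + 5t^3 - (1/2)t^2 - t - 2

Write p(t) = at^4 + bt^3 + ct^2 + dt + e. Substituting each data point gives a linear system:
  16a - 8b + 4c - 2d + e = -106
  a - b + c - d + e = -21/2
  e = -2
  a + b + c + d + e = -5/2
  1296a + 216b + 36c + 6d + e = -4130
Solving the system yields a = -4, b = 5, c = -1/2, d = -1, e = -2.
So p(t) = -4t⁴ + 5t³ - (1/2)t² - t - 2.
Check: p(6) = -4130. ✓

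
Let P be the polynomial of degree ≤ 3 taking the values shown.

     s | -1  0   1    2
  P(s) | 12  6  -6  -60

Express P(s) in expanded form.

Write P(s) = as^3 + bs^2 + cs + d. Substituting each data point gives a linear system:
  -a + b - c + d = 12
  d = 6
  a + b + c + d = -6
  8a + 4b + 2c + d = -60
Solving the system yields a = -6, b = -3, c = -3, d = 6.
So P(s) = -6s^3 - 3s^2 - 3s + 6.
Check: P(-1) = 12. ✓

P(s) = -6s^3 - 3s^2 - 3s + 6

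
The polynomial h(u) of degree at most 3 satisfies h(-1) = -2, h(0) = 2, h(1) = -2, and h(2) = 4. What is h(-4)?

-242

Write h(u) = au^3 + bu^2 + cu + d. Substituting each data point gives a linear system:
  -a + b - c + d = -2
  d = 2
  a + b + c + d = -2
  8a + 4b + 2c + d = 4
Solving the system yields a = 3, b = -4, c = -3, d = 2.
So h(u) = 3u³ - 4u² - 3u + 2.
Then h(-4) = -242.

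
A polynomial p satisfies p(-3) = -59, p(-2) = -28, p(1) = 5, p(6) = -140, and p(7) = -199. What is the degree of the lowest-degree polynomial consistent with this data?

Divided differences on the nodes -3, -2, 1, 6, 7:
  order 0: -59  -28  5  -140  -199
  order 1: 31  11  -29  -59
  order 2: -5  -5  -5
  order 3: 0  0
  order 4: 0
The order-2 divided differences are all -5 (nonzero) and every higher order vanishes, so the data lies on a polynomial of degree exactly 2.

2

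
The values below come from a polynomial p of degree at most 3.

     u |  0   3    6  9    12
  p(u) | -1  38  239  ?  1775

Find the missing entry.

The 4 known points determine the degree-3 polynomial uniquely.
Write p(u) = au^3 + bu^2 + cu + d. Substituting each data point gives a linear system:
  d = -1
  27a + 9b + 3c + d = 38
  216a + 36b + 6c + d = 239
  1728a + 144b + 12c + d = 1775
Solving the system yields a = 1, b = 0, c = 4, d = -1.
So p(u) = u³ + 4u - 1.
Then p(9) = 764.

764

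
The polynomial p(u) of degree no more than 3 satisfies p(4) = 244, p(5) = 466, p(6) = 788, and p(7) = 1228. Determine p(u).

p(u) = 3u^3 + 5u^2 - 6u - 4

Write p(u) = au^3 + bu^2 + cu + d. Substituting each data point gives a linear system:
  64a + 16b + 4c + d = 244
  125a + 25b + 5c + d = 466
  216a + 36b + 6c + d = 788
  343a + 49b + 7c + d = 1228
Solving the system yields a = 3, b = 5, c = -6, d = -4.
So p(u) = 3u^3 + 5u^2 - 6u - 4.
Check: p(4) = 244. ✓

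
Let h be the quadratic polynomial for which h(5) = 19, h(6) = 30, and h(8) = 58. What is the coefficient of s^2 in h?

1

Write h(s) = as^2 + bs + c. Substituting each data point gives a linear system:
  25a + 5b + c = 19
  36a + 6b + c = 30
  64a + 8b + c = 58
Solving the system yields a = 1, b = 0, c = -6.
So h(s) = s² - 6.
The leading coefficient is 1.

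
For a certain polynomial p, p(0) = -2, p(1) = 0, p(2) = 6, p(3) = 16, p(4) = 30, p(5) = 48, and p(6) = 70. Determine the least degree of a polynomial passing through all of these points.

Forward differences of the values at s = 0, 1, 2, 3, 4, 5, 6:
  p  : -2  0  6  16  30  48  70
  Δ  : 2  6  10  14  18  22
  Δ^2: 4  4  4  4  4
  Δ^3: 0  0  0  0
  Δ^4: 0  0  0
  Δ^5: 0  0
  Δ^6: 0
The second differences are constant (4) and nonzero, while all higher differences vanish, so the minimal degree is 2.

2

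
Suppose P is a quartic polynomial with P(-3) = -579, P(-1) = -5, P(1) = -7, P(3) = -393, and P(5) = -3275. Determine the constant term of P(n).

0

Write P(n) = an^4 + bn^3 + cn^2 + dn + e. Substituting each data point gives a linear system:
  81a - 27b + 9c - 3d + e = -579
  a - b + c - d + e = -5
  a + b + c + d + e = -7
  81a + 27b + 9c + 3d + e = -393
  625a + 125b + 25c + 5d + e = -3275
Solving the system yields a = -6, b = 4, c = 0, d = -5, e = 0.
So P(n) = -6n⁴ + 4n³ - 5n.
The constant term is 0.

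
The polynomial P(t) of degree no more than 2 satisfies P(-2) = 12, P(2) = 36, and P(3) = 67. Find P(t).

Write P(t) = at^2 + bt + c. Substituting each data point gives a linear system:
  4a - 2b + c = 12
  4a + 2b + c = 36
  9a + 3b + c = 67
Solving the system yields a = 5, b = 6, c = 4.
So P(t) = 5t² + 6t + 4.
Check: P(3) = 67. ✓

P(t) = 5t^2 + 6t + 4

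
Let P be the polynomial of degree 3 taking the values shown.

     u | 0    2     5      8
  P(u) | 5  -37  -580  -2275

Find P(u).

Using the Lagrange interpolation formula with nodes 0, 2, 5, 8:
  L_0(u) = (u - 2)(u - 5)(u - 8) / -80
  L_1(u) = u(u - 5)(u - 8) / 36
  L_2(u) = u(u - 2)(u - 8) / -45
  L_3(u) = u(u - 2)(u - 5) / 144
Then P(u) = 5·L_0(u) - 37·L_1(u) - 580·L_2(u) - 2275·L_3(u).
Expanding and collecting terms gives P(u) = -4u³ - 4u² + 3u + 5.
Check: P(2) = -37. ✓

P(u) = -4u^3 - 4u^2 + 3u + 5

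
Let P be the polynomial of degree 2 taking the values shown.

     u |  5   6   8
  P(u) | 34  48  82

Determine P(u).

P(u) = u^2 + 3u - 6

Write P(u) = au^2 + bu + c. Substituting each data point gives a linear system:
  25a + 5b + c = 34
  36a + 6b + c = 48
  64a + 8b + c = 82
Solving the system yields a = 1, b = 3, c = -6.
So P(u) = u^2 + 3u - 6.
Check: P(5) = 34. ✓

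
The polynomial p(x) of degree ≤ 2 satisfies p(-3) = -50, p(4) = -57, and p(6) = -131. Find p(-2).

Write p(x) = ax^2 + bx + c. Substituting each data point gives a linear system:
  9a - 3b + c = -50
  16a + 4b + c = -57
  36a + 6b + c = -131
Solving the system yields a = -4, b = 3, c = -5.
So p(x) = -4x² + 3x - 5.
Then p(-2) = -27.

-27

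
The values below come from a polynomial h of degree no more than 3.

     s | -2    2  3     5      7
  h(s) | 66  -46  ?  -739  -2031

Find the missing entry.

The 4 known points determine the degree-3 polynomial uniquely.
Write h(s) = as^3 + bs^2 + cs + d. Substituting each data point gives a linear system:
  -8a + 4b - 2c + d = 66
  8a + 4b + 2c + d = -46
  125a + 25b + 5c + d = -739
  343a + 49b + 7c + d = -2031
Solving the system yields a = -6, b = 1, c = -4, d = 6.
So h(s) = -6s^3 + s^2 - 4s + 6.
Then h(3) = -159.

-159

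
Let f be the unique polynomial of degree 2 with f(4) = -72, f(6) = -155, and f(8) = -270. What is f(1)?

Write f(u) = au^2 + bu + c. Substituting each data point gives a linear system:
  16a + 4b + c = -72
  36a + 6b + c = -155
  64a + 8b + c = -270
Solving the system yields a = -4, b = -3/2, c = -2.
So f(u) = -4u² - (3/2)u - 2.
Then f(1) = -15/2.

-15/2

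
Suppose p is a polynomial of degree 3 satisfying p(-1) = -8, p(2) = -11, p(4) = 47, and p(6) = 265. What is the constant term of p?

-5

Write p(x) = ax^3 + bx^2 + cx + d. Substituting each data point gives a linear system:
  -a + b - c + d = -8
  8a + 4b + 2c + d = -11
  64a + 16b + 4c + d = 47
  216a + 36b + 6c + d = 265
Solving the system yields a = 2, b = -4, c = -3, d = -5.
So p(x) = 2x^3 - 4x^2 - 3x - 5.
The constant term is -5.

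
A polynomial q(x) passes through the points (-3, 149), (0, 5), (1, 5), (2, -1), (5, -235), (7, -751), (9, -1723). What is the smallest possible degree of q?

Divided differences on the nodes -3, 0, 1, 2, 5, 7, 9:
  order 0: 149  5  5  -1  -235  -751  -1723
  order 1: -48  0  -6  -78  -258  -486
  order 2: 12  -3  -18  -36  -57
  order 3: -3  -3  -3  -3
  order 4: 0  0  0
  order 5: 0  0
  order 6: 0
The order-3 divided differences are all -3 (nonzero) and every higher order vanishes, so the data lies on a polynomial of degree exactly 3.

3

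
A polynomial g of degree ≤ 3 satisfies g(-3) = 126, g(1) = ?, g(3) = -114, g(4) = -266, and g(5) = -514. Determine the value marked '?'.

The 4 known points determine the degree-3 polynomial uniquely.
Write g(t) = at^3 + bt^2 + ct + d. Substituting each data point gives a linear system:
  -27a + 9b - 3c + d = 126
  27a + 9b + 3c + d = -114
  64a + 16b + 4c + d = -266
  125a + 25b + 5c + d = -514
Solving the system yields a = -4, b = 0, c = -4, d = 6.
So g(t) = -4t^3 - 4t + 6.
Then g(1) = -2.

-2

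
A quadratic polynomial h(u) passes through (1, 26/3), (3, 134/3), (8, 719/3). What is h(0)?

Using the Lagrange interpolation formula with nodes 1, 3, 8:
  L_0(u) = (u - 3)(u - 8) / 14
  L_1(u) = (u - 1)(u - 8) / -10
  L_2(u) = (u - 1)(u - 3) / 35
Then h(u) = 26/3·L_0(u) + 134/3·L_1(u) + 719/3·L_2(u).
Expanding and collecting terms gives h(u) = 3u^2 + 6u - 1/3.
Evaluating at u = 0: h(0) = -1/3.

-1/3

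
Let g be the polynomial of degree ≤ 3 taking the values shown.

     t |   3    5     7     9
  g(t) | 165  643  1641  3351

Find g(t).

g(t) = 4t^3 + 5t^2 + 3t + 3

Using the Lagrange interpolation formula with nodes 3, 5, 7, 9:
  L_0(t) = (t - 5)(t - 7)(t - 9) / -48
  L_1(t) = (t - 3)(t - 7)(t - 9) / 16
  L_2(t) = (t - 3)(t - 5)(t - 9) / -16
  L_3(t) = (t - 3)(t - 5)(t - 7) / 48
Then g(t) = 165·L_0(t) + 643·L_1(t) + 1641·L_2(t) + 3351·L_3(t).
Expanding and collecting terms gives g(t) = 4t³ + 5t² + 3t + 3.
Check: g(5) = 643. ✓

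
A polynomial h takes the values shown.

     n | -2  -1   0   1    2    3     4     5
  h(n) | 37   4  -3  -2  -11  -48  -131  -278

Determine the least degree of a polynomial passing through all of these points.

Forward differences of the values at n = -2, -1, 0, 1, 2, 3, 4, 5:
  h  : 37  4  -3  -2  -11  -48  -131  -278
  Δ  : -33  -7  1  -9  -37  -83  -147
  Δ^2: 26  8  -10  -28  -46  -64
  Δ^3: -18  -18  -18  -18  -18
  Δ^4: 0  0  0  0
  Δ^5: 0  0  0
  Δ^6: 0  0
  Δ^7: 0
The third differences are constant (-18) and nonzero, while all higher differences vanish, so the minimal degree is 3.

3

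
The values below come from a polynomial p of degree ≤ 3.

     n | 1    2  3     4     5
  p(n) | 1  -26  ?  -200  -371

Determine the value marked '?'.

The 4 known points determine the degree-3 polynomial uniquely.
Write p(n) = an^3 + bn^2 + cn + d. Substituting each data point gives a linear system:
  a + b + c + d = 1
  8a + 4b + 2c + d = -26
  64a + 16b + 4c + d = -200
  125a + 25b + 5c + d = -371
Solving the system yields a = -2, b = -6, c = 5, d = 4.
So p(n) = -2n³ - 6n² + 5n + 4.
Then p(3) = -89.

-89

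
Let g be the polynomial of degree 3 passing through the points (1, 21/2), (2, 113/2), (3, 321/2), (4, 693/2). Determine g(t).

Write g(t) = at^3 + bt^2 + ct + d. Substituting each data point gives a linear system:
  a + b + c + d = 21/2
  8a + 4b + 2c + d = 113/2
  27a + 9b + 3c + d = 321/2
  64a + 16b + 4c + d = 693/2
Solving the system yields a = 4, b = 5, c = 3, d = -3/2.
So g(t) = 4t³ + 5t² + 3t - 3/2.
Check: g(3) = 321/2. ✓

g(t) = 4t^3 + 5t^2 + 3t - 3/2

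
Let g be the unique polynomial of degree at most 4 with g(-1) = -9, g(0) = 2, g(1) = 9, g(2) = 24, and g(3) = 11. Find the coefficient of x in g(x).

3

Write g(x) = ax^4 + bx^3 + cx^2 + dx + e. Substituting each data point gives a linear system:
  a - b + c - d + e = -9
  e = 2
  a + b + c + d + e = 9
  16a + 8b + 4c + 2d + e = 24
  81a + 27b + 9c + 3d + e = 11
Solving the system yields a = -2, b = 6, c = 0, d = 3, e = 2.
So g(x) = -2x⁴ + 6x³ + 3x + 2.
The coefficient of x is 3.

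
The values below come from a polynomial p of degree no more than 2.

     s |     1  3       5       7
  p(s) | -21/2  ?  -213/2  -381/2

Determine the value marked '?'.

The 3 known points determine the degree-2 polynomial uniquely.
Write p(s) = as^2 + bs + c. Substituting each data point gives a linear system:
  a + b + c = -21/2
  25a + 5b + c = -213/2
  49a + 7b + c = -381/2
Solving the system yields a = -3, b = -6, c = -3/2.
So p(s) = -3s^2 - 6s - 3/2.
Then p(3) = -93/2.

-93/2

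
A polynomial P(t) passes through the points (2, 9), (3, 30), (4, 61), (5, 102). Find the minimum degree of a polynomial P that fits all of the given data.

2

Forward differences of the values at t = 2, 3, 4, 5:
  P  : 9  30  61  102
  Δ  : 21  31  41
  Δ^2: 10  10
  Δ^3: 0
The second differences are constant (10) and nonzero, while all higher differences vanish, so the minimal degree is 2.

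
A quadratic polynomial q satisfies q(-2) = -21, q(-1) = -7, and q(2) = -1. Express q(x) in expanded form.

Using the Lagrange interpolation formula with nodes -2, -1, 2:
  L_0(x) = (x + 1)(x - 2) / 4
  L_1(x) = (x + 2)(x - 2) / -3
  L_2(x) = (x + 2)(x + 1) / 12
Then q(x) = -21·L_0(x) - 7·L_1(x) - 1·L_2(x).
Expanding and collecting terms gives q(x) = -3x^2 + 5x + 1.
Check: q(-1) = -7. ✓

q(x) = -3x^2 + 5x + 1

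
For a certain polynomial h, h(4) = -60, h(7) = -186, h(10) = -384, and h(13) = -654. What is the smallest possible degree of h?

Forward differences of the values at u = 4, 7, 10, 13:
  h  : -60  -186  -384  -654
  Δ  : -126  -198  -270
  Δ^2: -72  -72
  Δ^3: 0
The second differences are constant (-72) and nonzero, while all higher differences vanish, so the minimal degree is 2.

2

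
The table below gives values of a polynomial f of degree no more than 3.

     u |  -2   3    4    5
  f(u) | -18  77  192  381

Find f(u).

f(u) = 3u^3 + u^2 - 3u - 4

Write f(u) = au^3 + bu^2 + cu + d. Substituting each data point gives a linear system:
  -8a + 4b - 2c + d = -18
  27a + 9b + 3c + d = 77
  64a + 16b + 4c + d = 192
  125a + 25b + 5c + d = 381
Solving the system yields a = 3, b = 1, c = -3, d = -4.
So f(u) = 3u^3 + u^2 - 3u - 4.
Check: f(3) = 77. ✓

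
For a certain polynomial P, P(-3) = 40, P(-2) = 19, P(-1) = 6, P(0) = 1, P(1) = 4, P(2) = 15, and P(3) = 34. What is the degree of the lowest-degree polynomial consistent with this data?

2

Forward differences of the values at x = -3, -2, -1, 0, 1, 2, 3:
  P  : 40  19  6  1  4  15  34
  Δ  : -21  -13  -5  3  11  19
  Δ^2: 8  8  8  8  8
  Δ^3: 0  0  0  0
  Δ^4: 0  0  0
  Δ^5: 0  0
  Δ^6: 0
The second differences are constant (8) and nonzero, while all higher differences vanish, so the minimal degree is 2.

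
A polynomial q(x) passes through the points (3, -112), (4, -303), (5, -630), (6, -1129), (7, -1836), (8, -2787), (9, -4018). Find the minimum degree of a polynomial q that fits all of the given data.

3

Forward differences of the values at x = 3, 4, 5, 6, 7, 8, 9:
  q  : -112  -303  -630  -1129  -1836  -2787  -4018
  Δ  : -191  -327  -499  -707  -951  -1231
  Δ^2: -136  -172  -208  -244  -280
  Δ^3: -36  -36  -36  -36
  Δ^4: 0  0  0
  Δ^5: 0  0
  Δ^6: 0
The third differences are constant (-36) and nonzero, while all higher differences vanish, so the minimal degree is 3.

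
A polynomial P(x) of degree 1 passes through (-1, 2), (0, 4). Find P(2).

Write P(x) = ax + b. Substituting each data point gives a linear system:
  -a + b = 2
  b = 4
Solving the system yields a = 2, b = 4.
So P(x) = 2x + 4.
Then P(2) = 8.

8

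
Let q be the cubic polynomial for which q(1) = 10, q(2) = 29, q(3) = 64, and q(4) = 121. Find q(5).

Using the Lagrange interpolation formula with nodes 1, 2, 3, 4:
  L_0(s) = (s - 2)(s - 3)(s - 4) / -6
  L_1(s) = (s - 1)(s - 3)(s - 4) / 2
  L_2(s) = (s - 1)(s - 2)(s - 4) / -2
  L_3(s) = (s - 1)(s - 2)(s - 3) / 6
Then q(s) = 10·L_0(s) + 29·L_1(s) + 64·L_2(s) + 121·L_3(s).
Expanding and collecting terms gives q(s) = s^3 + 2s^2 + 6s + 1.
Evaluating at s = 5: q(5) = 206.

206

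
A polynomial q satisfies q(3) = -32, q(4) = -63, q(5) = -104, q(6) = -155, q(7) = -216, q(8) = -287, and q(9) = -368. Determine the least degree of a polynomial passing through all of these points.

Forward differences of the values at n = 3, 4, 5, 6, 7, 8, 9:
  q  : -32  -63  -104  -155  -216  -287  -368
  Δ  : -31  -41  -51  -61  -71  -81
  Δ^2: -10  -10  -10  -10  -10
  Δ^3: 0  0  0  0
  Δ^4: 0  0  0
  Δ^5: 0  0
  Δ^6: 0
The second differences are constant (-10) and nonzero, while all higher differences vanish, so the minimal degree is 2.

2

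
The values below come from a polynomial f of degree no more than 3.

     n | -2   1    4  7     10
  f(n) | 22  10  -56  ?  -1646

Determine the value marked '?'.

-500

On equispaced nodes a degree-3 polynomial has vanishing fourth forward difference, so
  f(-2) - 4·f(1) + 6·f(4) - 4·f(7) + f(10) = 0.
Substituting the known values and solving for f(7):
  -4·f(7) = 2000
  f(7) = -500.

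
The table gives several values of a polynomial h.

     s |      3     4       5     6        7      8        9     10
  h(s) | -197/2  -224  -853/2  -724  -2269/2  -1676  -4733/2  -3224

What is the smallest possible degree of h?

Forward differences of the values at s = 3, 4, 5, 6, 7, 8, 9, 10:
  h  : -197/2  -224  -853/2  -724  -2269/2  -1676  -4733/2  -3224
  Δ  : -251/2  -405/2  -595/2  -821/2  -1083/2  -1381/2  -1715/2
  Δ^2: -77  -95  -113  -131  -149  -167
  Δ^3: -18  -18  -18  -18  -18
  Δ^4: 0  0  0  0
  Δ^5: 0  0  0
  Δ^6: 0  0
  Δ^7: 0
The third differences are constant (-18) and nonzero, while all higher differences vanish, so the minimal degree is 3.

3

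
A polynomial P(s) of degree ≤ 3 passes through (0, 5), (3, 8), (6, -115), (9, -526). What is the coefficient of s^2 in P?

Write P(s) = as^3 + bs^2 + cs + d. Substituting each data point gives a linear system:
  d = 5
  27a + 9b + 3c + d = 8
  216a + 36b + 6c + d = -115
  729a + 81b + 9c + d = -526
Solving the system yields a = -1, b = 2, c = 4, d = 5.
So P(s) = -s^3 + 2s^2 + 4s + 5.
The coefficient of s^2 is 2.

2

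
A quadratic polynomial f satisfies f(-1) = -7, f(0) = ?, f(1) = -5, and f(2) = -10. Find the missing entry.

The 3 known points determine the degree-2 polynomial uniquely.
Write f(x) = ax^2 + bx + c. Substituting each data point gives a linear system:
  a - b + c = -7
  a + b + c = -5
  4a + 2b + c = -10
Solving the system yields a = -2, b = 1, c = -4.
So f(x) = -2x² + x - 4.
Then f(0) = -4.

-4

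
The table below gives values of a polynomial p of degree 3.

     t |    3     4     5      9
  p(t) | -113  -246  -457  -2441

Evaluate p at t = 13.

Using the Lagrange interpolation formula with nodes 3, 4, 5, 9:
  L_0(t) = (t - 4)(t - 5)(t - 9) / -12
  L_1(t) = (t - 3)(t - 5)(t - 9) / 5
  L_2(t) = (t - 3)(t - 4)(t - 9) / -8
  L_3(t) = (t - 3)(t - 4)(t - 5) / 120
Then p(t) = -113·L_0(t) - 246·L_1(t) - 457·L_2(t) - 2441·L_3(t).
Expanding and collecting terms gives p(t) = -3t^3 - 3t^2 - t - 2.
Evaluating at t = 13: p(13) = -7113.

-7113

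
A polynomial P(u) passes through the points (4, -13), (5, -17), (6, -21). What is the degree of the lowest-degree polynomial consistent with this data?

1

Forward differences of the values at u = 4, 5, 6:
  P  : -13  -17  -21
  Δ  : -4  -4
  Δ^2: 0
The first differences are constant (-4) and nonzero, while all higher differences vanish, so the minimal degree is 1.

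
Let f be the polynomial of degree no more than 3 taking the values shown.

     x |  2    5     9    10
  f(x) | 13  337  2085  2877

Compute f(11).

3847

Using the Lagrange interpolation formula with nodes 2, 5, 9, 10:
  L_0(x) = (x - 5)(x - 9)(x - 10) / -168
  L_1(x) = (x - 2)(x - 9)(x - 10) / 60
  L_2(x) = (x - 2)(x - 5)(x - 10) / -28
  L_3(x) = (x - 2)(x - 5)(x - 9) / 40
Then f(x) = 13·L_0(x) + 337·L_1(x) + 2085·L_2(x) + 2877·L_3(x).
Expanding and collecting terms gives f(x) = 3x³ - x² - 2x - 3.
Evaluating at x = 11: f(11) = 3847.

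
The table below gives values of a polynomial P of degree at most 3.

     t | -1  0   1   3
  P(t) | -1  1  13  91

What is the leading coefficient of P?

1

Write P(t) = at^3 + bt^2 + ct + d. Substituting each data point gives a linear system:
  -a + b - c + d = -1
  d = 1
  a + b + c + d = 13
  27a + 9b + 3c + d = 91
Solving the system yields a = 1, b = 5, c = 6, d = 1.
So P(t) = t³ + 5t² + 6t + 1.
The leading coefficient is 1.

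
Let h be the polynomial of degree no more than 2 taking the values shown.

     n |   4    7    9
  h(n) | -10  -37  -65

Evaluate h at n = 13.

-145

Using the Lagrange interpolation formula with nodes 4, 7, 9:
  L_0(n) = (n - 7)(n - 9) / 15
  L_1(n) = (n - 4)(n - 9) / -6
  L_2(n) = (n - 4)(n - 7) / 10
Then h(n) = -10·L_0(n) - 37·L_1(n) - 65·L_2(n).
Expanding and collecting terms gives h(n) = -n^2 + 2n - 2.
Evaluating at n = 13: h(13) = -145.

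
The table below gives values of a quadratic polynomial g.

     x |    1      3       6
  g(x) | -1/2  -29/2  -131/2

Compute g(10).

-379/2

Write g(x) = ax^2 + bx + c. Substituting each data point gives a linear system:
  a + b + c = -1/2
  9a + 3b + c = -29/2
  36a + 6b + c = -131/2
Solving the system yields a = -2, b = 1, c = 1/2.
So g(x) = -2x^2 + x + 1/2.
Then g(10) = -379/2.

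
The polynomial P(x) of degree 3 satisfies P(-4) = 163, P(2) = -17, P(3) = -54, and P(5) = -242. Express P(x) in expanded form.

P(x) = -2x^3 + x^2 - 4x + 3

Write P(x) = ax^3 + bx^2 + cx + d. Substituting each data point gives a linear system:
  -64a + 16b - 4c + d = 163
  8a + 4b + 2c + d = -17
  27a + 9b + 3c + d = -54
  125a + 25b + 5c + d = -242
Solving the system yields a = -2, b = 1, c = -4, d = 3.
So P(x) = -2x^3 + x^2 - 4x + 3.
Check: P(-4) = 163. ✓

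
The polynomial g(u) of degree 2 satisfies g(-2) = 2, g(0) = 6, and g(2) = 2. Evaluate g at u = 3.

-3

Forward differences of the values at u = -2, 0, 2:
  g  : 2  6  2
  Δ  : 4  -4
  Δ^2: -8
The second differences are constant, confirming degree 2.
Interpolating (Newton forward form) and evaluating at u = 3 gives g(3) = -3.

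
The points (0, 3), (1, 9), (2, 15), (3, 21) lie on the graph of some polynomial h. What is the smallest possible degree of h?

1

Forward differences of the values at u = 0, 1, 2, 3:
  h  : 3  9  15  21
  Δ  : 6  6  6
  Δ^2: 0  0
  Δ^3: 0
The first differences are constant (6) and nonzero, while all higher differences vanish, so the minimal degree is 1.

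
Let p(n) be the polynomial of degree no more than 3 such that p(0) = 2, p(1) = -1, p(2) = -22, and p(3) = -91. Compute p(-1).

17

Forward differences of the values at n = 0, 1, 2, 3:
  p  : 2  -1  -22  -91
  Δ  : -3  -21  -69
  Δ^2: -18  -48
  Δ^3: -30
The third differences are constant, confirming degree 3.
Interpolating (Newton forward form) and evaluating at n = -1 gives p(-1) = 17.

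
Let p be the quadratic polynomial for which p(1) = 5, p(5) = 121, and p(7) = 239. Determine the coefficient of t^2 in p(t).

5

Write p(t) = at^2 + bt + c. Substituting each data point gives a linear system:
  a + b + c = 5
  25a + 5b + c = 121
  49a + 7b + c = 239
Solving the system yields a = 5, b = -1, c = 1.
So p(t) = 5t^2 - t + 1.
The leading coefficient is 5.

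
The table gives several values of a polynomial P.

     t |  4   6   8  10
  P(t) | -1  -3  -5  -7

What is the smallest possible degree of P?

Forward differences of the values at t = 4, 6, 8, 10:
  P  : -1  -3  -5  -7
  Δ  : -2  -2  -2
  Δ^2: 0  0
  Δ^3: 0
The first differences are constant (-2) and nonzero, while all higher differences vanish, so the minimal degree is 1.

1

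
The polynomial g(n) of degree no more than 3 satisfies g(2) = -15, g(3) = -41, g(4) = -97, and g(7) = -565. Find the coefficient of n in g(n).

Write g(n) = an^3 + bn^2 + cn + d. Substituting each data point gives a linear system:
  8a + 4b + 2c + d = -15
  27a + 9b + 3c + d = -41
  64a + 16b + 4c + d = -97
  343a + 49b + 7c + d = -565
Solving the system yields a = -2, b = 3, c = -3, d = -5.
So g(n) = -2n³ + 3n² - 3n - 5.
The coefficient of n is -3.

-3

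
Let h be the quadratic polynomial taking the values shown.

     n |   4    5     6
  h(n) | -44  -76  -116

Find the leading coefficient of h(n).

Write h(n) = an^2 + bn + c. Substituting each data point gives a linear system:
  16a + 4b + c = -44
  25a + 5b + c = -76
  36a + 6b + c = -116
Solving the system yields a = -4, b = 4, c = 4.
So h(n) = -4n² + 4n + 4.
The leading coefficient is -4.

-4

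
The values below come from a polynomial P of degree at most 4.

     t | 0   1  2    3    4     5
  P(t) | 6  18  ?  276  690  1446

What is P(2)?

84

On equispaced nodes a degree-4 polynomial has vanishing fifth forward difference, so
  - P(0) + 5·P(1) - 10·P(2) + 10·P(3) - 5·P(4) + P(5) = 0.
Substituting the known values and solving for P(2):
  -10·P(2) = -840
  P(2) = 84.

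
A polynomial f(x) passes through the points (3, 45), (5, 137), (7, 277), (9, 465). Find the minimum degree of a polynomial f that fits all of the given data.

Divided differences on the nodes 3, 5, 7, 9:
  order 0: 45  137  277  465
  order 1: 46  70  94
  order 2: 6  6
  order 3: 0
The order-2 divided differences are all 6 (nonzero) and every higher order vanishes, so the data lies on a polynomial of degree exactly 2.

2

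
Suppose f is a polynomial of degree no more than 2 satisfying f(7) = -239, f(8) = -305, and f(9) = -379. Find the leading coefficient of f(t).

Write f(t) = at^2 + bt + c. Substituting each data point gives a linear system:
  49a + 7b + c = -239
  64a + 8b + c = -305
  81a + 9b + c = -379
Solving the system yields a = -4, b = -6, c = -1.
So f(t) = -4t^2 - 6t - 1.
The leading coefficient is -4.

-4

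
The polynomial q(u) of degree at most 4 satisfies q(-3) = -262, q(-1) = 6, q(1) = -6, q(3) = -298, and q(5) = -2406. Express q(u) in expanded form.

Write q(u) = au^4 + bu^3 + cu^2 + du + e. Substituting each data point gives a linear system:
  81a - 27b + 9c - 3d + e = -262
  a - b + c - d + e = 6
  a + b + c + d + e = -6
  81a + 27b + 9c + 3d + e = -298
  625a + 125b + 25c + 5d + e = -2406
Solving the system yields a = -4, b = 0, c = 5, d = -6, e = -1.
So q(u) = -4u⁴ + 5u² - 6u - 1.
Check: q(-1) = 6. ✓

q(u) = -4u^4 + 5u^2 - 6u - 1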